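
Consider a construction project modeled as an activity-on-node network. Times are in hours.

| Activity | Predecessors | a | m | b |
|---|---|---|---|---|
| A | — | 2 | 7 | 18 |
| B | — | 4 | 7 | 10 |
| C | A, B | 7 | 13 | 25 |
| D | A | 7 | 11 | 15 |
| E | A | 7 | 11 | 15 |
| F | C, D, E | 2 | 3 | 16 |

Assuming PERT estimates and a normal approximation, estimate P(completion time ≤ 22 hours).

0.141

te_A = (2 + 4·7 + 18)/6 = 48/6 = 8; σ²_A = ((18−2)/6)² = 7.111
te_B = (4 + 4·7 + 10)/6 = 42/6 = 7; σ²_B = ((10−4)/6)² = 1.000
te_C = (7 + 4·13 + 25)/6 = 84/6 = 14; σ²_C = ((25−7)/6)² = 9.000
te_D = (7 + 4·11 + 15)/6 = 66/6 = 11; σ²_D = ((15−7)/6)² = 1.778
te_E = (7 + 4·11 + 15)/6 = 66/6 = 11; σ²_E = ((15−7)/6)² = 1.778
te_F = (2 + 4·3 + 16)/6 = 30/6 = 5; σ²_F = ((16−2)/6)² = 5.444

Forward pass:
ES_A = 0; EF_A = 8
ES_B = 0; EF_B = 7
ES_C = max(EF_A=8, EF_B=7) = 8; EF_C = 8+14 = 22
ES_D = 8; EF_D = 8+11 = 19
ES_E = 8; EF_E = 8+11 = 19
ES_F = max(EF_C=22, EF_D=19, EF_E=19) = 22; EF_F = 22+5 = 27
Expected project duration μ = 27 hours. Critical path: A → C → F.

Variance along critical path = 7.111 + 9.000 + 5.444 = 21.556; σ = √21.556 = 4.643 hours.
Z = (22 − 27) / 4.643 = -1.077
P(T ≤ 22) = Φ(-1.077) ≈ 0.141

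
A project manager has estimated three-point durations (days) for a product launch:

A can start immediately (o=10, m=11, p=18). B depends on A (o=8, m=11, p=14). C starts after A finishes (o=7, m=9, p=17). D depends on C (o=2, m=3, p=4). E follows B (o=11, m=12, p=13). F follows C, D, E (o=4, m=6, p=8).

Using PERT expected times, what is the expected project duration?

41 days

te_A = (10 + 4·11 + 18)/6 = 72/6 = 12
te_B = (8 + 4·11 + 14)/6 = 66/6 = 11
te_C = (7 + 4·9 + 17)/6 = 60/6 = 10
te_D = (2 + 4·3 + 4)/6 = 18/6 = 3
te_E = (11 + 4·12 + 13)/6 = 72/6 = 12
te_F = (4 + 4·6 + 8)/6 = 36/6 = 6

Forward pass:
ES_A = 0; EF_A = 12
ES_B = 12; EF_B = 12+11 = 23
ES_C = 12; EF_C = 12+10 = 22
ES_D = 22; EF_D = 22+3 = 25
ES_E = 23; EF_E = 23+12 = 35
ES_F = max(EF_C=22, EF_D=25, EF_E=35) = 35; EF_F = 35+6 = 41
Expected project duration μ = 41 days. Critical path: A → B → E → F.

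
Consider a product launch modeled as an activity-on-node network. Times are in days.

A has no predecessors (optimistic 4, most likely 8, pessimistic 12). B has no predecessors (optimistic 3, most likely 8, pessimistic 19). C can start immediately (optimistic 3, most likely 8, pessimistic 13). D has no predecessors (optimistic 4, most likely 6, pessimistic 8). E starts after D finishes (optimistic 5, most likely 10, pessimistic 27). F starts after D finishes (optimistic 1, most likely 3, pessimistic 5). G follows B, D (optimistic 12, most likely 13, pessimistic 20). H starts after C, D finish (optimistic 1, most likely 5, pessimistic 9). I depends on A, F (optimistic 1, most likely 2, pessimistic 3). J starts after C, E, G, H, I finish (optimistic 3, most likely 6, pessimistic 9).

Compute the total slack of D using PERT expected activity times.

te_A = (4 + 4·8 + 12)/6 = 48/6 = 8
te_B = (3 + 4·8 + 19)/6 = 54/6 = 9
te_C = (3 + 4·8 + 13)/6 = 48/6 = 8
te_D = (4 + 4·6 + 8)/6 = 36/6 = 6
te_E = (5 + 4·10 + 27)/6 = 72/6 = 12
te_F = (1 + 4·3 + 5)/6 = 18/6 = 3
te_G = (12 + 4·13 + 20)/6 = 84/6 = 14
te_H = (1 + 4·5 + 9)/6 = 30/6 = 5
te_I = (1 + 4·2 + 3)/6 = 12/6 = 2
te_J = (3 + 4·6 + 9)/6 = 36/6 = 6

Forward pass:
ES_A = 0; EF_A = 8
ES_B = 0; EF_B = 9
ES_C = 0; EF_C = 8
ES_D = 0; EF_D = 6
ES_E = 6; EF_E = 6+12 = 18
ES_F = 6; EF_F = 6+3 = 9
ES_G = max(EF_B=9, EF_D=6) = 9; EF_G = 9+14 = 23
ES_H = max(EF_C=8, EF_D=6) = 8; EF_H = 8+5 = 13
ES_I = max(EF_A=8, EF_F=9) = 9; EF_I = 9+2 = 11
ES_J = max(EF_C=8, EF_E=18, EF_G=23, EF_H=13, EF_I=11) = 23; EF_J = 23+6 = 29
Expected project duration μ = 29 days. Critical path: B → G → J.

Backward pass:
LF_J = 29; LS_J = 29−6 = 23
LF_I = LS_J = 23; LS_I = 23−2 = 21
LF_H = LS_J = 23; LS_H = 23−5 = 18
LF_G = LS_J = 23; LS_G = 23−14 = 9
LF_F = LS_I = 21; LS_F = 21−3 = 18
LF_E = LS_J = 23; LS_E = 23−12 = 11
LF_D = min(LS_E=11, LS_F=18, LS_G=9, LS_H=18) = 9; LS_D = 9−6 = 3
LF_C = min(LS_H=18, LS_J=23) = 18; LS_C = 18−8 = 10
LF_B = LS_G = 9; LS_B = 9−9 = 0
LF_A = LS_I = 21; LS_A = 21−8 = 13
Slack_D = LS_D − ES_D = 3 − 0 = 3

3 days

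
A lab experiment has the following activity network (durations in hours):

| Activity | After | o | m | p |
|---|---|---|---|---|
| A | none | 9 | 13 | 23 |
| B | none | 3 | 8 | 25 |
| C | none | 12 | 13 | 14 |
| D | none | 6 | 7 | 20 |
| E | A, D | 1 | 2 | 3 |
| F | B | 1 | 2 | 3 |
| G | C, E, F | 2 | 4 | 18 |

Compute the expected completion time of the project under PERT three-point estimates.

te_A = (9 + 4·13 + 23)/6 = 84/6 = 14
te_B = (3 + 4·8 + 25)/6 = 60/6 = 10
te_C = (12 + 4·13 + 14)/6 = 78/6 = 13
te_D = (6 + 4·7 + 20)/6 = 54/6 = 9
te_E = (1 + 4·2 + 3)/6 = 12/6 = 2
te_F = (1 + 4·2 + 3)/6 = 12/6 = 2
te_G = (2 + 4·4 + 18)/6 = 36/6 = 6

Forward pass:
ES_A = 0; EF_A = 14
ES_B = 0; EF_B = 10
ES_C = 0; EF_C = 13
ES_D = 0; EF_D = 9
ES_E = max(EF_A=14, EF_D=9) = 14; EF_E = 14+2 = 16
ES_F = 10; EF_F = 10+2 = 12
ES_G = max(EF_C=13, EF_E=16, EF_F=12) = 16; EF_G = 16+6 = 22
Expected project duration μ = 22 hours. Critical path: A → E → G.

22 hours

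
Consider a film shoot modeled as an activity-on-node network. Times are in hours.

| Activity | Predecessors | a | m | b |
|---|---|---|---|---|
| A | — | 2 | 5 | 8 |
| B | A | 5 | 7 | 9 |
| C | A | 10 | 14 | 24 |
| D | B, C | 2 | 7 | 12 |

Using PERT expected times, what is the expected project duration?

te_A = (2 + 4·5 + 8)/6 = 30/6 = 5
te_B = (5 + 4·7 + 9)/6 = 42/6 = 7
te_C = (10 + 4·14 + 24)/6 = 90/6 = 15
te_D = (2 + 4·7 + 12)/6 = 42/6 = 7

Forward pass:
ES_A = 0; EF_A = 5
ES_B = 5; EF_B = 5+7 = 12
ES_C = 5; EF_C = 5+15 = 20
ES_D = max(EF_B=12, EF_C=20) = 20; EF_D = 20+7 = 27
Expected project duration μ = 27 hours. Critical path: A → C → D.

27 hours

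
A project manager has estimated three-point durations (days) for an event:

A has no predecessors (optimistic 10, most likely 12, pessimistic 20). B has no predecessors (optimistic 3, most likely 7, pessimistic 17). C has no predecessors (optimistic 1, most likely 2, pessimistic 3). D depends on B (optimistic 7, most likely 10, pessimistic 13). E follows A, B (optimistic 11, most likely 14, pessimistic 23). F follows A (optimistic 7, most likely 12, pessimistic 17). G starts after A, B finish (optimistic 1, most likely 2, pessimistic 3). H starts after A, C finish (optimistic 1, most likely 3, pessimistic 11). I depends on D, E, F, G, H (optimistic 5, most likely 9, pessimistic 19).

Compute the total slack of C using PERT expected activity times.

22 days

te_A = (10 + 4·12 + 20)/6 = 78/6 = 13
te_B = (3 + 4·7 + 17)/6 = 48/6 = 8
te_C = (1 + 4·2 + 3)/6 = 12/6 = 2
te_D = (7 + 4·10 + 13)/6 = 60/6 = 10
te_E = (11 + 4·14 + 23)/6 = 90/6 = 15
te_F = (7 + 4·12 + 17)/6 = 72/6 = 12
te_G = (1 + 4·2 + 3)/6 = 12/6 = 2
te_H = (1 + 4·3 + 11)/6 = 24/6 = 4
te_I = (5 + 4·9 + 19)/6 = 60/6 = 10

Forward pass:
ES_A = 0; EF_A = 13
ES_B = 0; EF_B = 8
ES_C = 0; EF_C = 2
ES_D = 8; EF_D = 8+10 = 18
ES_E = max(EF_A=13, EF_B=8) = 13; EF_E = 13+15 = 28
ES_F = 13; EF_F = 13+12 = 25
ES_G = max(EF_A=13, EF_B=8) = 13; EF_G = 13+2 = 15
ES_H = max(EF_A=13, EF_C=2) = 13; EF_H = 13+4 = 17
ES_I = max(EF_D=18, EF_E=28, EF_F=25, EF_G=15, EF_H=17) = 28; EF_I = 28+10 = 38
Expected project duration μ = 38 days. Critical path: A → E → I.

Backward pass:
LF_I = 38; LS_I = 38−10 = 28
LF_H = LS_I = 28; LS_H = 28−4 = 24
LF_G = LS_I = 28; LS_G = 28−2 = 26
LF_F = LS_I = 28; LS_F = 28−12 = 16
LF_E = LS_I = 28; LS_E = 28−15 = 13
LF_D = LS_I = 28; LS_D = 28−10 = 18
LF_C = LS_H = 24; LS_C = 24−2 = 22
LF_B = min(LS_D=18, LS_E=13, LS_G=26) = 13; LS_B = 13−8 = 5
LF_A = min(LS_E=13, LS_F=16, LS_G=26, LS_H=24) = 13; LS_A = 13−13 = 0
Slack_C = LS_C − ES_C = 22 − 0 = 22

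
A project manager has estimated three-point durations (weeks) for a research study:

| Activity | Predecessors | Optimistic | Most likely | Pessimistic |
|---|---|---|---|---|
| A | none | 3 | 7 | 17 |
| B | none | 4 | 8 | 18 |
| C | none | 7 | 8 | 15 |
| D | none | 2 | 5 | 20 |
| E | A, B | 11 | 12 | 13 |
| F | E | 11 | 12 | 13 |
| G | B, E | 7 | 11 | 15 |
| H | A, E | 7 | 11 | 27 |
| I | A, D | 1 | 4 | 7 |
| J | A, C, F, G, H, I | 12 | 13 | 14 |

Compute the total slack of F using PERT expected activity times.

te_A = (3 + 4·7 + 17)/6 = 48/6 = 8
te_B = (4 + 4·8 + 18)/6 = 54/6 = 9
te_C = (7 + 4·8 + 15)/6 = 54/6 = 9
te_D = (2 + 4·5 + 20)/6 = 42/6 = 7
te_E = (11 + 4·12 + 13)/6 = 72/6 = 12
te_F = (11 + 4·12 + 13)/6 = 72/6 = 12
te_G = (7 + 4·11 + 15)/6 = 66/6 = 11
te_H = (7 + 4·11 + 27)/6 = 78/6 = 13
te_I = (1 + 4·4 + 7)/6 = 24/6 = 4
te_J = (12 + 4·13 + 14)/6 = 78/6 = 13

Forward pass:
ES_A = 0; EF_A = 8
ES_B = 0; EF_B = 9
ES_C = 0; EF_C = 9
ES_D = 0; EF_D = 7
ES_E = max(EF_A=8, EF_B=9) = 9; EF_E = 9+12 = 21
ES_F = 21; EF_F = 21+12 = 33
ES_G = max(EF_B=9, EF_E=21) = 21; EF_G = 21+11 = 32
ES_H = max(EF_A=8, EF_E=21) = 21; EF_H = 21+13 = 34
ES_I = max(EF_A=8, EF_D=7) = 8; EF_I = 8+4 = 12
ES_J = max(EF_A=8, EF_C=9, EF_F=33, EF_G=32, EF_H=34, EF_I=12) = 34; EF_J = 34+13 = 47
Expected project duration μ = 47 weeks. Critical path: B → E → H → J.

Backward pass:
LF_J = 47; LS_J = 47−13 = 34
LF_I = LS_J = 34; LS_I = 34−4 = 30
LF_H = LS_J = 34; LS_H = 34−13 = 21
LF_G = LS_J = 34; LS_G = 34−11 = 23
LF_F = LS_J = 34; LS_F = 34−12 = 22
LF_E = min(LS_F=22, LS_G=23, LS_H=21) = 21; LS_E = 21−12 = 9
LF_D = LS_I = 30; LS_D = 30−7 = 23
LF_C = LS_J = 34; LS_C = 34−9 = 25
LF_B = min(LS_E=9, LS_G=23) = 9; LS_B = 9−9 = 0
LF_A = min(LS_E=9, LS_H=21, LS_I=30, LS_J=34) = 9; LS_A = 9−8 = 1
Slack_F = LS_F − ES_F = 22 − 21 = 1

1 weeks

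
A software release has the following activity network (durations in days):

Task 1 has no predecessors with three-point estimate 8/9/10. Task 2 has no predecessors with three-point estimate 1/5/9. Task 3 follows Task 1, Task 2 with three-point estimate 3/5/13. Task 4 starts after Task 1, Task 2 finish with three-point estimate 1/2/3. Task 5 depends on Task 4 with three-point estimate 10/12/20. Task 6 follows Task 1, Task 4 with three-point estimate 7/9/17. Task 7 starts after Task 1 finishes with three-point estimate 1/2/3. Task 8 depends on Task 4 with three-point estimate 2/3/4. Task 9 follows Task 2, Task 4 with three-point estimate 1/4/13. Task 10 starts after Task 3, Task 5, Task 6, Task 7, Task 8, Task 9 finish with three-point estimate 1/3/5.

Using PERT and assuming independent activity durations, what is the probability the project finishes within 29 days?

te_Task 1 = (8 + 4·9 + 10)/6 = 54/6 = 9; σ²_Task 1 = ((10−8)/6)² = 0.111
te_Task 2 = (1 + 4·5 + 9)/6 = 30/6 = 5; σ²_Task 2 = ((9−1)/6)² = 1.778
te_Task 3 = (3 + 4·5 + 13)/6 = 36/6 = 6; σ²_Task 3 = ((13−3)/6)² = 2.778
te_Task 4 = (1 + 4·2 + 3)/6 = 12/6 = 2; σ²_Task 4 = ((3−1)/6)² = 0.111
te_Task 5 = (10 + 4·12 + 20)/6 = 78/6 = 13; σ²_Task 5 = ((20−10)/6)² = 2.778
te_Task 6 = (7 + 4·9 + 17)/6 = 60/6 = 10; σ²_Task 6 = ((17−7)/6)² = 2.778
te_Task 7 = (1 + 4·2 + 3)/6 = 12/6 = 2; σ²_Task 7 = ((3−1)/6)² = 0.111
te_Task 8 = (2 + 4·3 + 4)/6 = 18/6 = 3; σ²_Task 8 = ((4−2)/6)² = 0.111
te_Task 9 = (1 + 4·4 + 13)/6 = 30/6 = 5; σ²_Task 9 = ((13−1)/6)² = 4.000
te_Task 10 = (1 + 4·3 + 5)/6 = 18/6 = 3; σ²_Task 10 = ((5−1)/6)² = 0.444

Forward pass:
ES_Task 1 = 0; EF_Task 1 = 9
ES_Task 2 = 0; EF_Task 2 = 5
ES_Task 3 = max(EF_Task 1=9, EF_Task 2=5) = 9; EF_Task 3 = 9+6 = 15
ES_Task 4 = max(EF_Task 1=9, EF_Task 2=5) = 9; EF_Task 4 = 9+2 = 11
ES_Task 5 = 11; EF_Task 5 = 11+13 = 24
ES_Task 6 = max(EF_Task 1=9, EF_Task 4=11) = 11; EF_Task 6 = 11+10 = 21
ES_Task 7 = 9; EF_Task 7 = 9+2 = 11
ES_Task 8 = 11; EF_Task 8 = 11+3 = 14
ES_Task 9 = max(EF_Task 2=5, EF_Task 4=11) = 11; EF_Task 9 = 11+5 = 16
ES_Task 10 = max(EF_Task 3=15, EF_Task 5=24, EF_Task 6=21, EF_Task 7=11, EF_Task 8=14, EF_Task 9=16) = 24; EF_Task 10 = 24+3 = 27
Expected project duration μ = 27 days. Critical path: Task 1 → Task 4 → Task 5 → Task 10.

Variance along critical path = 0.111 + 0.111 + 2.778 + 0.444 = 3.444; σ = √3.444 = 1.856 days.
Z = (29 − 27) / 1.856 = 1.078
P(T ≤ 29) = Φ(1.078) ≈ 0.859

0.859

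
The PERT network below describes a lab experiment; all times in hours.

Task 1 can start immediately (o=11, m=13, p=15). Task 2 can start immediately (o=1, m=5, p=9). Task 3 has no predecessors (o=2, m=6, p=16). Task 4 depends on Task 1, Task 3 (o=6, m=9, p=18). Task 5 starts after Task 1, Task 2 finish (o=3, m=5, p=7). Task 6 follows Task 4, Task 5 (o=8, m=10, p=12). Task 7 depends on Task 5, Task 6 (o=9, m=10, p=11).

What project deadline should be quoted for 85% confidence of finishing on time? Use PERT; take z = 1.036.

te_Task 1 = (11 + 4·13 + 15)/6 = 78/6 = 13; σ²_Task 1 = ((15−11)/6)² = 0.444
te_Task 2 = (1 + 4·5 + 9)/6 = 30/6 = 5; σ²_Task 2 = ((9−1)/6)² = 1.778
te_Task 3 = (2 + 4·6 + 16)/6 = 42/6 = 7; σ²_Task 3 = ((16−2)/6)² = 5.444
te_Task 4 = (6 + 4·9 + 18)/6 = 60/6 = 10; σ²_Task 4 = ((18−6)/6)² = 4.000
te_Task 5 = (3 + 4·5 + 7)/6 = 30/6 = 5; σ²_Task 5 = ((7−3)/6)² = 0.444
te_Task 6 = (8 + 4·10 + 12)/6 = 60/6 = 10; σ²_Task 6 = ((12−8)/6)² = 0.444
te_Task 7 = (9 + 4·10 + 11)/6 = 60/6 = 10; σ²_Task 7 = ((11−9)/6)² = 0.111

Forward pass:
ES_Task 1 = 0; EF_Task 1 = 13
ES_Task 2 = 0; EF_Task 2 = 5
ES_Task 3 = 0; EF_Task 3 = 7
ES_Task 4 = max(EF_Task 1=13, EF_Task 3=7) = 13; EF_Task 4 = 13+10 = 23
ES_Task 5 = max(EF_Task 1=13, EF_Task 2=5) = 13; EF_Task 5 = 13+5 = 18
ES_Task 6 = max(EF_Task 4=23, EF_Task 5=18) = 23; EF_Task 6 = 23+10 = 33
ES_Task 7 = max(EF_Task 5=18, EF_Task 6=33) = 33; EF_Task 7 = 33+10 = 43
Expected project duration μ = 43 hours. Critical path: Task 1 → Task 4 → Task 6 → Task 7.

Variance along critical path = 0.444 + 4.000 + 0.444 + 0.111 = 5.000; σ = 2.236 hours.
D = μ + z·σ = 43 + 1.036·2.236 = 45.3 hours

45.3 hours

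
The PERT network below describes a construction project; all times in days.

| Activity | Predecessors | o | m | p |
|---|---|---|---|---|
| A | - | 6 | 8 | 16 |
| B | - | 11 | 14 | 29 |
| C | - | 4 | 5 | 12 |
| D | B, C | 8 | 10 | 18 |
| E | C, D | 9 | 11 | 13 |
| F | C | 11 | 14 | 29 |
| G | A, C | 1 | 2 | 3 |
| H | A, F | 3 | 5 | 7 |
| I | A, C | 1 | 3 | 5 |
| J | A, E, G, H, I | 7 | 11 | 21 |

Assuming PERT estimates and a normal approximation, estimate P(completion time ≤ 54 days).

0.829

te_A = (6 + 4·8 + 16)/6 = 54/6 = 9; σ²_A = ((16−6)/6)² = 2.778
te_B = (11 + 4·14 + 29)/6 = 96/6 = 16; σ²_B = ((29−11)/6)² = 9.000
te_C = (4 + 4·5 + 12)/6 = 36/6 = 6; σ²_C = ((12−4)/6)² = 1.778
te_D = (8 + 4·10 + 18)/6 = 66/6 = 11; σ²_D = ((18−8)/6)² = 2.778
te_E = (9 + 4·11 + 13)/6 = 66/6 = 11; σ²_E = ((13−9)/6)² = 0.444
te_F = (11 + 4·14 + 29)/6 = 96/6 = 16; σ²_F = ((29−11)/6)² = 9.000
te_G = (1 + 4·2 + 3)/6 = 12/6 = 2; σ²_G = ((3−1)/6)² = 0.111
te_H = (3 + 4·5 + 7)/6 = 30/6 = 5; σ²_H = ((7−3)/6)² = 0.444
te_I = (1 + 4·3 + 5)/6 = 18/6 = 3; σ²_I = ((5−1)/6)² = 0.444
te_J = (7 + 4·11 + 21)/6 = 72/6 = 12; σ²_J = ((21−7)/6)² = 5.444

Forward pass:
ES_A = 0; EF_A = 9
ES_B = 0; EF_B = 16
ES_C = 0; EF_C = 6
ES_D = max(EF_B=16, EF_C=6) = 16; EF_D = 16+11 = 27
ES_E = max(EF_C=6, EF_D=27) = 27; EF_E = 27+11 = 38
ES_F = 6; EF_F = 6+16 = 22
ES_G = max(EF_A=9, EF_C=6) = 9; EF_G = 9+2 = 11
ES_H = max(EF_A=9, EF_F=22) = 22; EF_H = 22+5 = 27
ES_I = max(EF_A=9, EF_C=6) = 9; EF_I = 9+3 = 12
ES_J = max(EF_A=9, EF_E=38, EF_G=11, EF_H=27, EF_I=12) = 38; EF_J = 38+12 = 50
Expected project duration μ = 50 days. Critical path: B → D → E → J.

Variance along critical path = 9.000 + 2.778 + 0.444 + 5.444 = 17.667; σ = √17.667 = 4.203 days.
Z = (54 − 50) / 4.203 = 0.952
P(T ≤ 54) = Φ(0.952) ≈ 0.829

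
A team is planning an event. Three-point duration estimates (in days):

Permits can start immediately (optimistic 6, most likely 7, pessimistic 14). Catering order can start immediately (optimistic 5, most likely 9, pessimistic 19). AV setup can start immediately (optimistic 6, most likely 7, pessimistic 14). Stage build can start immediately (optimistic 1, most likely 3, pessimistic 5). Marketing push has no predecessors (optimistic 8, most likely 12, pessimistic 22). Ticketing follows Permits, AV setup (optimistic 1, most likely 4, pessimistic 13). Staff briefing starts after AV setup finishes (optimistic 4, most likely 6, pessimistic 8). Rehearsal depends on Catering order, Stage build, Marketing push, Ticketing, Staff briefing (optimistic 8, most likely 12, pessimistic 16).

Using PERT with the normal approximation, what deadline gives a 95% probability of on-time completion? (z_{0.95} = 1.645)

29.3 days

te_Permits = (6 + 4·7 + 14)/6 = 48/6 = 8; σ²_Permits = ((14−6)/6)² = 1.778
te_Catering order = (5 + 4·9 + 19)/6 = 60/6 = 10; σ²_Catering order = ((19−5)/6)² = 5.444
te_AV setup = (6 + 4·7 + 14)/6 = 48/6 = 8; σ²_AV setup = ((14−6)/6)² = 1.778
te_Stage build = (1 + 4·3 + 5)/6 = 18/6 = 3; σ²_Stage build = ((5−1)/6)² = 0.444
te_Marketing push = (8 + 4·12 + 22)/6 = 78/6 = 13; σ²_Marketing push = ((22−8)/6)² = 5.444
te_Ticketing = (1 + 4·4 + 13)/6 = 30/6 = 5; σ²_Ticketing = ((13−1)/6)² = 4.000
te_Staff briefing = (4 + 4·6 + 8)/6 = 36/6 = 6; σ²_Staff briefing = ((8−4)/6)² = 0.444
te_Rehearsal = (8 + 4·12 + 16)/6 = 72/6 = 12; σ²_Rehearsal = ((16−8)/6)² = 1.778

Forward pass:
ES_Permits = 0; EF_Permits = 8
ES_Catering order = 0; EF_Catering order = 10
ES_AV setup = 0; EF_AV setup = 8
ES_Stage build = 0; EF_Stage build = 3
ES_Marketing push = 0; EF_Marketing push = 13
ES_Ticketing = max(EF_Permits=8, EF_AV setup=8) = 8; EF_Ticketing = 8+5 = 13
ES_Staff briefing = 8; EF_Staff briefing = 8+6 = 14
ES_Rehearsal = max(EF_Catering order=10, EF_Stage build=3, EF_Marketing push=13, EF_Ticketing=13, EF_Staff briefing=14) = 14; EF_Rehearsal = 14+12 = 26
Expected project duration μ = 26 days. Critical path: AV setup → Staff briefing → Rehearsal.

Variance along critical path = 1.778 + 0.444 + 1.778 = 4.000; σ = 2.000 days.
D = μ + z·σ = 26 + 1.645·2.000 = 29.3 days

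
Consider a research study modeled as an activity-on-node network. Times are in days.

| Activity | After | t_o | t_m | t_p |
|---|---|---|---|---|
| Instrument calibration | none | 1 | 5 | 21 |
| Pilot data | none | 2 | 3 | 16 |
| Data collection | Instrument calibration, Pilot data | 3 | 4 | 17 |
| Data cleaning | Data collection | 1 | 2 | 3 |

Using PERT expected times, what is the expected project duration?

15 days

te_Instrument calibration = (1 + 4·5 + 21)/6 = 42/6 = 7
te_Pilot data = (2 + 4·3 + 16)/6 = 30/6 = 5
te_Data collection = (3 + 4·4 + 17)/6 = 36/6 = 6
te_Data cleaning = (1 + 4·2 + 3)/6 = 12/6 = 2

Forward pass:
ES_Instrument calibration = 0; EF_Instrument calibration = 7
ES_Pilot data = 0; EF_Pilot data = 5
ES_Data collection = max(EF_Instrument calibration=7, EF_Pilot data=5) = 7; EF_Data collection = 7+6 = 13
ES_Data cleaning = 13; EF_Data cleaning = 13+2 = 15
Expected project duration μ = 15 days. Critical path: Instrument calibration → Data collection → Data cleaning.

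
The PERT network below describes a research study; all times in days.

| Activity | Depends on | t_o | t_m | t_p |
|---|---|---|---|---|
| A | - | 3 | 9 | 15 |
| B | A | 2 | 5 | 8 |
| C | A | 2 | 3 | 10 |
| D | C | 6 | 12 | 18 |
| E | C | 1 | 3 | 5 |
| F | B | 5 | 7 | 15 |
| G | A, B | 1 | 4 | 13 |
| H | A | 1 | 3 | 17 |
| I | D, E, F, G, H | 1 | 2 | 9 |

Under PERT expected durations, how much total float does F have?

te_A = (3 + 4·9 + 15)/6 = 54/6 = 9
te_B = (2 + 4·5 + 8)/6 = 30/6 = 5
te_C = (2 + 4·3 + 10)/6 = 24/6 = 4
te_D = (6 + 4·12 + 18)/6 = 72/6 = 12
te_E = (1 + 4·3 + 5)/6 = 18/6 = 3
te_F = (5 + 4·7 + 15)/6 = 48/6 = 8
te_G = (1 + 4·4 + 13)/6 = 30/6 = 5
te_H = (1 + 4·3 + 17)/6 = 30/6 = 5
te_I = (1 + 4·2 + 9)/6 = 18/6 = 3

Forward pass:
ES_A = 0; EF_A = 9
ES_B = 9; EF_B = 9+5 = 14
ES_C = 9; EF_C = 9+4 = 13
ES_D = 13; EF_D = 13+12 = 25
ES_E = 13; EF_E = 13+3 = 16
ES_F = 14; EF_F = 14+8 = 22
ES_G = max(EF_A=9, EF_B=14) = 14; EF_G = 14+5 = 19
ES_H = 9; EF_H = 9+5 = 14
ES_I = max(EF_D=25, EF_E=16, EF_F=22, EF_G=19, EF_H=14) = 25; EF_I = 25+3 = 28
Expected project duration μ = 28 days. Critical path: A → C → D → I.

Backward pass:
LF_I = 28; LS_I = 28−3 = 25
LF_H = LS_I = 25; LS_H = 25−5 = 20
LF_G = LS_I = 25; LS_G = 25−5 = 20
LF_F = LS_I = 25; LS_F = 25−8 = 17
LF_E = LS_I = 25; LS_E = 25−3 = 22
LF_D = LS_I = 25; LS_D = 25−12 = 13
LF_C = min(LS_D=13, LS_E=22) = 13; LS_C = 13−4 = 9
LF_B = min(LS_F=17, LS_G=20) = 17; LS_B = 17−5 = 12
LF_A = min(LS_B=12, LS_C=9, LS_G=20, LS_H=20) = 9; LS_A = 9−9 = 0
Slack_F = LS_F − ES_F = 17 − 14 = 3

3 days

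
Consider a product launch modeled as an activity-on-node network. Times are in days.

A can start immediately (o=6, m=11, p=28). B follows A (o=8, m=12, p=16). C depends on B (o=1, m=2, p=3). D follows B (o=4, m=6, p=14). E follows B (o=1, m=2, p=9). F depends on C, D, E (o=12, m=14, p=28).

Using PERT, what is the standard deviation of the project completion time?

te_A = (6 + 4·11 + 28)/6 = 78/6 = 13; σ²_A = ((28−6)/6)² = 13.444
te_B = (8 + 4·12 + 16)/6 = 72/6 = 12; σ²_B = ((16−8)/6)² = 1.778
te_C = (1 + 4·2 + 3)/6 = 12/6 = 2; σ²_C = ((3−1)/6)² = 0.111
te_D = (4 + 4·6 + 14)/6 = 42/6 = 7; σ²_D = ((14−4)/6)² = 2.778
te_E = (1 + 4·2 + 9)/6 = 18/6 = 3; σ²_E = ((9−1)/6)² = 1.778
te_F = (12 + 4·14 + 28)/6 = 96/6 = 16; σ²_F = ((28−12)/6)² = 7.111

Forward pass:
ES_A = 0; EF_A = 13
ES_B = 13; EF_B = 13+12 = 25
ES_C = 25; EF_C = 25+2 = 27
ES_D = 25; EF_D = 25+7 = 32
ES_E = 25; EF_E = 25+3 = 28
ES_F = max(EF_C=27, EF_D=32, EF_E=28) = 32; EF_F = 32+16 = 48
Expected project duration μ = 48 days. Critical path: A → B → D → F.

Variance along critical path = 13.444 + 1.778 + 2.778 + 7.111 = 25.111
σ = √25.111 = 5.011 days

5.01 days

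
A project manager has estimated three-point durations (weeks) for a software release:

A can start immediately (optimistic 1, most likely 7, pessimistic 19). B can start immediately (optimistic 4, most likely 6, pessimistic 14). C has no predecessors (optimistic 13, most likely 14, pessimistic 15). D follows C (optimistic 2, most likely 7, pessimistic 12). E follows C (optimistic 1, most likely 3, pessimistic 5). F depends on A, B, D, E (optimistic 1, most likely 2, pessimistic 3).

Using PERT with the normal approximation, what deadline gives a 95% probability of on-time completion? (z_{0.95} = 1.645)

te_A = (1 + 4·7 + 19)/6 = 48/6 = 8; σ²_A = ((19−1)/6)² = 9.000
te_B = (4 + 4·6 + 14)/6 = 42/6 = 7; σ²_B = ((14−4)/6)² = 2.778
te_C = (13 + 4·14 + 15)/6 = 84/6 = 14; σ²_C = ((15−13)/6)² = 0.111
te_D = (2 + 4·7 + 12)/6 = 42/6 = 7; σ²_D = ((12−2)/6)² = 2.778
te_E = (1 + 4·3 + 5)/6 = 18/6 = 3; σ²_E = ((5−1)/6)² = 0.444
te_F = (1 + 4·2 + 3)/6 = 12/6 = 2; σ²_F = ((3−1)/6)² = 0.111

Forward pass:
ES_A = 0; EF_A = 8
ES_B = 0; EF_B = 7
ES_C = 0; EF_C = 14
ES_D = 14; EF_D = 14+7 = 21
ES_E = 14; EF_E = 14+3 = 17
ES_F = max(EF_A=8, EF_B=7, EF_D=21, EF_E=17) = 21; EF_F = 21+2 = 23
Expected project duration μ = 23 weeks. Critical path: C → D → F.

Variance along critical path = 0.111 + 2.778 + 0.111 = 3.000; σ = 1.732 weeks.
D = μ + z·σ = 23 + 1.645·1.732 = 25.8 weeks

25.8 weeks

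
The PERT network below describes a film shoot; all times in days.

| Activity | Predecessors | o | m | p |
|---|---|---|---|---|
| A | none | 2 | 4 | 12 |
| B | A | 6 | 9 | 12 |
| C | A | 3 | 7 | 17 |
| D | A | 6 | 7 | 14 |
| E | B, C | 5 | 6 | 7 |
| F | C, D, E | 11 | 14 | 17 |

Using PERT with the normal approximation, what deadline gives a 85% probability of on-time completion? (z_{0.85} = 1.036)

36.3 days

te_A = (2 + 4·4 + 12)/6 = 30/6 = 5; σ²_A = ((12−2)/6)² = 2.778
te_B = (6 + 4·9 + 12)/6 = 54/6 = 9; σ²_B = ((12−6)/6)² = 1.000
te_C = (3 + 4·7 + 17)/6 = 48/6 = 8; σ²_C = ((17−3)/6)² = 5.444
te_D = (6 + 4·7 + 14)/6 = 48/6 = 8; σ²_D = ((14−6)/6)² = 1.778
te_E = (5 + 4·6 + 7)/6 = 36/6 = 6; σ²_E = ((7−5)/6)² = 0.111
te_F = (11 + 4·14 + 17)/6 = 84/6 = 14; σ²_F = ((17−11)/6)² = 1.000

Forward pass:
ES_A = 0; EF_A = 5
ES_B = 5; EF_B = 5+9 = 14
ES_C = 5; EF_C = 5+8 = 13
ES_D = 5; EF_D = 5+8 = 13
ES_E = max(EF_B=14, EF_C=13) = 14; EF_E = 14+6 = 20
ES_F = max(EF_C=13, EF_D=13, EF_E=20) = 20; EF_F = 20+14 = 34
Expected project duration μ = 34 days. Critical path: A → B → E → F.

Variance along critical path = 2.778 + 1.000 + 0.111 + 1.000 = 4.889; σ = 2.211 days.
D = μ + z·σ = 34 + 1.036·2.211 = 36.3 days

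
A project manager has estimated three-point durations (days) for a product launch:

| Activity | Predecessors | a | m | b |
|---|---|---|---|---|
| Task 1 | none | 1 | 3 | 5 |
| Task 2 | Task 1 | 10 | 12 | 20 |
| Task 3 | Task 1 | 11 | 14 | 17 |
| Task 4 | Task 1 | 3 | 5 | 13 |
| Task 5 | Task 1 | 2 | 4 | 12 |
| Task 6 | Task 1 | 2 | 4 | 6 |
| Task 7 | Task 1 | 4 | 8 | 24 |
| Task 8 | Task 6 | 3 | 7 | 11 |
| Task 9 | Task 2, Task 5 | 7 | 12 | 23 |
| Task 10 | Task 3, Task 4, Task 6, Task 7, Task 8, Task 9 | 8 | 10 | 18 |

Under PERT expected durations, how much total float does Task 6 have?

te_Task 1 = (1 + 4·3 + 5)/6 = 18/6 = 3
te_Task 2 = (10 + 4·12 + 20)/6 = 78/6 = 13
te_Task 3 = (11 + 4·14 + 17)/6 = 84/6 = 14
te_Task 4 = (3 + 4·5 + 13)/6 = 36/6 = 6
te_Task 5 = (2 + 4·4 + 12)/6 = 30/6 = 5
te_Task 6 = (2 + 4·4 + 6)/6 = 24/6 = 4
te_Task 7 = (4 + 4·8 + 24)/6 = 60/6 = 10
te_Task 8 = (3 + 4·7 + 11)/6 = 42/6 = 7
te_Task 9 = (7 + 4·12 + 23)/6 = 78/6 = 13
te_Task 10 = (8 + 4·10 + 18)/6 = 66/6 = 11

Forward pass:
ES_Task 1 = 0; EF_Task 1 = 3
ES_Task 2 = 3; EF_Task 2 = 3+13 = 16
ES_Task 3 = 3; EF_Task 3 = 3+14 = 17
ES_Task 4 = 3; EF_Task 4 = 3+6 = 9
ES_Task 5 = 3; EF_Task 5 = 3+5 = 8
ES_Task 6 = 3; EF_Task 6 = 3+4 = 7
ES_Task 7 = 3; EF_Task 7 = 3+10 = 13
ES_Task 8 = 7; EF_Task 8 = 7+7 = 14
ES_Task 9 = max(EF_Task 2=16, EF_Task 5=8) = 16; EF_Task 9 = 16+13 = 29
ES_Task 10 = max(EF_Task 3=17, EF_Task 4=9, EF_Task 6=7, EF_Task 7=13, EF_Task 8=14, EF_Task 9=29) = 29; EF_Task 10 = 29+11 = 40
Expected project duration μ = 40 days. Critical path: Task 1 → Task 2 → Task 9 → Task 10.

Backward pass:
LF_Task 10 = 40; LS_Task 10 = 40−11 = 29
LF_Task 9 = LS_Task 10 = 29; LS_Task 9 = 29−13 = 16
LF_Task 8 = LS_Task 10 = 29; LS_Task 8 = 29−7 = 22
LF_Task 7 = LS_Task 10 = 29; LS_Task 7 = 29−10 = 19
LF_Task 6 = min(LS_Task 8=22, LS_Task 10=29) = 22; LS_Task 6 = 22−4 = 18
LF_Task 5 = LS_Task 9 = 16; LS_Task 5 = 16−5 = 11
LF_Task 4 = LS_Task 10 = 29; LS_Task 4 = 29−6 = 23
LF_Task 3 = LS_Task 10 = 29; LS_Task 3 = 29−14 = 15
LF_Task 2 = LS_Task 9 = 16; LS_Task 2 = 16−13 = 3
LF_Task 1 = min(LS_Task 2=3, LS_Task 3=15, LS_Task 4=23, LS_Task 5=11, LS_Task 6=18, LS_Task 7=19) = 3; LS_Task 1 = 3−3 = 0
Slack_Task 6 = LS_Task 6 − ES_Task 6 = 18 − 3 = 15

15 days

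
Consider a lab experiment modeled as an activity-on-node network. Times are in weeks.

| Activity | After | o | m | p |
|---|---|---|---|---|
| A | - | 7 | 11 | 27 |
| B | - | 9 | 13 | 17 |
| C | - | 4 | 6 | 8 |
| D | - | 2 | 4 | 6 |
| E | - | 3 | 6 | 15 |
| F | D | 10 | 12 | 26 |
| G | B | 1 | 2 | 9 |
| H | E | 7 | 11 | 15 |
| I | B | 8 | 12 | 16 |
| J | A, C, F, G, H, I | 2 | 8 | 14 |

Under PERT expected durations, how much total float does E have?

7 weeks

te_A = (7 + 4·11 + 27)/6 = 78/6 = 13
te_B = (9 + 4·13 + 17)/6 = 78/6 = 13
te_C = (4 + 4·6 + 8)/6 = 36/6 = 6
te_D = (2 + 4·4 + 6)/6 = 24/6 = 4
te_E = (3 + 4·6 + 15)/6 = 42/6 = 7
te_F = (10 + 4·12 + 26)/6 = 84/6 = 14
te_G = (1 + 4·2 + 9)/6 = 18/6 = 3
te_H = (7 + 4·11 + 15)/6 = 66/6 = 11
te_I = (8 + 4·12 + 16)/6 = 72/6 = 12
te_J = (2 + 4·8 + 14)/6 = 48/6 = 8

Forward pass:
ES_A = 0; EF_A = 13
ES_B = 0; EF_B = 13
ES_C = 0; EF_C = 6
ES_D = 0; EF_D = 4
ES_E = 0; EF_E = 7
ES_F = 4; EF_F = 4+14 = 18
ES_G = 13; EF_G = 13+3 = 16
ES_H = 7; EF_H = 7+11 = 18
ES_I = 13; EF_I = 13+12 = 25
ES_J = max(EF_A=13, EF_C=6, EF_F=18, EF_G=16, EF_H=18, EF_I=25) = 25; EF_J = 25+8 = 33
Expected project duration μ = 33 weeks. Critical path: B → I → J.

Backward pass:
LF_J = 33; LS_J = 33−8 = 25
LF_I = LS_J = 25; LS_I = 25−12 = 13
LF_H = LS_J = 25; LS_H = 25−11 = 14
LF_G = LS_J = 25; LS_G = 25−3 = 22
LF_F = LS_J = 25; LS_F = 25−14 = 11
LF_E = LS_H = 14; LS_E = 14−7 = 7
LF_D = LS_F = 11; LS_D = 11−4 = 7
LF_C = LS_J = 25; LS_C = 25−6 = 19
LF_B = min(LS_G=22, LS_I=13) = 13; LS_B = 13−13 = 0
LF_A = LS_J = 25; LS_A = 25−13 = 12
Slack_E = LS_E − ES_E = 7 − 0 = 7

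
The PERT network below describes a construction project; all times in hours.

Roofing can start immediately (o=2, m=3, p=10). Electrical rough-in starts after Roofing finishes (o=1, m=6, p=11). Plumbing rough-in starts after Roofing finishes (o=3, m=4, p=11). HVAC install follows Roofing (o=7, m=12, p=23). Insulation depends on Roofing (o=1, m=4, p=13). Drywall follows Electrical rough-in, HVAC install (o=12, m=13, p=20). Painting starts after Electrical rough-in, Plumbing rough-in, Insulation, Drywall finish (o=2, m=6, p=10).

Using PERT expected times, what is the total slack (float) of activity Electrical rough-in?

7 hours

te_Roofing = (2 + 4·3 + 10)/6 = 24/6 = 4
te_Electrical rough-in = (1 + 4·6 + 11)/6 = 36/6 = 6
te_Plumbing rough-in = (3 + 4·4 + 11)/6 = 30/6 = 5
te_HVAC install = (7 + 4·12 + 23)/6 = 78/6 = 13
te_Insulation = (1 + 4·4 + 13)/6 = 30/6 = 5
te_Drywall = (12 + 4·13 + 20)/6 = 84/6 = 14
te_Painting = (2 + 4·6 + 10)/6 = 36/6 = 6

Forward pass:
ES_Roofing = 0; EF_Roofing = 4
ES_Electrical rough-in = 4; EF_Electrical rough-in = 4+6 = 10
ES_Plumbing rough-in = 4; EF_Plumbing rough-in = 4+5 = 9
ES_HVAC install = 4; EF_HVAC install = 4+13 = 17
ES_Insulation = 4; EF_Insulation = 4+5 = 9
ES_Drywall = max(EF_Electrical rough-in=10, EF_HVAC install=17) = 17; EF_Drywall = 17+14 = 31
ES_Painting = max(EF_Electrical rough-in=10, EF_Plumbing rough-in=9, EF_Insulation=9, EF_Drywall=31) = 31; EF_Painting = 31+6 = 37
Expected project duration μ = 37 hours. Critical path: Roofing → HVAC install → Drywall → Painting.

Backward pass:
LF_Painting = 37; LS_Painting = 37−6 = 31
LF_Drywall = LS_Painting = 31; LS_Drywall = 31−14 = 17
LF_Insulation = LS_Painting = 31; LS_Insulation = 31−5 = 26
LF_HVAC install = LS_Drywall = 17; LS_HVAC install = 17−13 = 4
LF_Plumbing rough-in = LS_Painting = 31; LS_Plumbing rough-in = 31−5 = 26
LF_Electrical rough-in = min(LS_Drywall=17, LS_Painting=31) = 17; LS_Electrical rough-in = 17−6 = 11
LF_Roofing = min(LS_Electrical rough-in=11, LS_Plumbing rough-in=26, LS_HVAC install=4, LS_Insulation=26) = 4; LS_Roofing = 4−4 = 0
Slack_Electrical rough-in = LS_Electrical rough-in − ES_Electrical rough-in = 11 − 4 = 7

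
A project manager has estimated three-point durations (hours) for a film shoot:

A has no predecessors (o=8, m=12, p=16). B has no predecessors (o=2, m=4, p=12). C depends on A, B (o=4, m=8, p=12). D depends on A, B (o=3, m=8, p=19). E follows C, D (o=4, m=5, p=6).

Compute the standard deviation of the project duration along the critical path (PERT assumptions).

te_A = (8 + 4·12 + 16)/6 = 72/6 = 12; σ²_A = ((16−8)/6)² = 1.778
te_B = (2 + 4·4 + 12)/6 = 30/6 = 5; σ²_B = ((12−2)/6)² = 2.778
te_C = (4 + 4·8 + 12)/6 = 48/6 = 8; σ²_C = ((12−4)/6)² = 1.778
te_D = (3 + 4·8 + 19)/6 = 54/6 = 9; σ²_D = ((19−3)/6)² = 7.111
te_E = (4 + 4·5 + 6)/6 = 30/6 = 5; σ²_E = ((6−4)/6)² = 0.111

Forward pass:
ES_A = 0; EF_A = 12
ES_B = 0; EF_B = 5
ES_C = max(EF_A=12, EF_B=5) = 12; EF_C = 12+8 = 20
ES_D = max(EF_A=12, EF_B=5) = 12; EF_D = 12+9 = 21
ES_E = max(EF_C=20, EF_D=21) = 21; EF_E = 21+5 = 26
Expected project duration μ = 26 hours. Critical path: A → D → E.

Variance along critical path = 1.778 + 7.111 + 0.111 = 9.000
σ = √9.000 = 3.000 hours

3.00 hours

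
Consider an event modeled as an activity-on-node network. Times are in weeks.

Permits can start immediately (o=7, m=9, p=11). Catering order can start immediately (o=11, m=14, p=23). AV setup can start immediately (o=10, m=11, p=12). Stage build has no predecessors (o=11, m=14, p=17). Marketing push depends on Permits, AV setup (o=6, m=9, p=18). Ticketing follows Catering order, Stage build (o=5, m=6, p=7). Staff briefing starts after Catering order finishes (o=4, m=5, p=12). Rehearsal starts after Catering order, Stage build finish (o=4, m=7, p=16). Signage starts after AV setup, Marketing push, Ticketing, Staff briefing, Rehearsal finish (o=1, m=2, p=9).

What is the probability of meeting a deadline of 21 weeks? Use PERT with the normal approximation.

0.055

te_Permits = (7 + 4·9 + 11)/6 = 54/6 = 9; σ²_Permits = ((11−7)/6)² = 0.444
te_Catering order = (11 + 4·14 + 23)/6 = 90/6 = 15; σ²_Catering order = ((23−11)/6)² = 4.000
te_AV setup = (10 + 4·11 + 12)/6 = 66/6 = 11; σ²_AV setup = ((12−10)/6)² = 0.111
te_Stage build = (11 + 4·14 + 17)/6 = 84/6 = 14; σ²_Stage build = ((17−11)/6)² = 1.000
te_Marketing push = (6 + 4·9 + 18)/6 = 60/6 = 10; σ²_Marketing push = ((18−6)/6)² = 4.000
te_Ticketing = (5 + 4·6 + 7)/6 = 36/6 = 6; σ²_Ticketing = ((7−5)/6)² = 0.111
te_Staff briefing = (4 + 4·5 + 12)/6 = 36/6 = 6; σ²_Staff briefing = ((12−4)/6)² = 1.778
te_Rehearsal = (4 + 4·7 + 16)/6 = 48/6 = 8; σ²_Rehearsal = ((16−4)/6)² = 4.000
te_Signage = (1 + 4·2 + 9)/6 = 18/6 = 3; σ²_Signage = ((9−1)/6)² = 1.778

Forward pass:
ES_Permits = 0; EF_Permits = 9
ES_Catering order = 0; EF_Catering order = 15
ES_AV setup = 0; EF_AV setup = 11
ES_Stage build = 0; EF_Stage build = 14
ES_Marketing push = max(EF_Permits=9, EF_AV setup=11) = 11; EF_Marketing push = 11+10 = 21
ES_Ticketing = max(EF_Catering order=15, EF_Stage build=14) = 15; EF_Ticketing = 15+6 = 21
ES_Staff briefing = 15; EF_Staff briefing = 15+6 = 21
ES_Rehearsal = max(EF_Catering order=15, EF_Stage build=14) = 15; EF_Rehearsal = 15+8 = 23
ES_Signage = max(EF_AV setup=11, EF_Marketing push=21, EF_Ticketing=21, EF_Staff briefing=21, EF_Rehearsal=23) = 23; EF_Signage = 23+3 = 26
Expected project duration μ = 26 weeks. Critical path: Catering order → Rehearsal → Signage.

Variance along critical path = 4.000 + 4.000 + 1.778 = 9.778; σ = √9.778 = 3.127 weeks.
Z = (21 − 26) / 3.127 = -1.599
P(T ≤ 21) = Φ(-1.599) ≈ 0.055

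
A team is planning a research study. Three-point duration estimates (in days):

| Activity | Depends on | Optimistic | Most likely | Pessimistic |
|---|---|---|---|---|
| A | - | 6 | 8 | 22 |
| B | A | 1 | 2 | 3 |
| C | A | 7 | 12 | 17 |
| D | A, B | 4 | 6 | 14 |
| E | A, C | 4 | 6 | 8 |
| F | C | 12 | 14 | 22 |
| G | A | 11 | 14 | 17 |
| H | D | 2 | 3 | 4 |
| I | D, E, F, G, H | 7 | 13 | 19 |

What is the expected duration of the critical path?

te_A = (6 + 4·8 + 22)/6 = 60/6 = 10
te_B = (1 + 4·2 + 3)/6 = 12/6 = 2
te_C = (7 + 4·12 + 17)/6 = 72/6 = 12
te_D = (4 + 4·6 + 14)/6 = 42/6 = 7
te_E = (4 + 4·6 + 8)/6 = 36/6 = 6
te_F = (12 + 4·14 + 22)/6 = 90/6 = 15
te_G = (11 + 4·14 + 17)/6 = 84/6 = 14
te_H = (2 + 4·3 + 4)/6 = 18/6 = 3
te_I = (7 + 4·13 + 19)/6 = 78/6 = 13

Forward pass:
ES_A = 0; EF_A = 10
ES_B = 10; EF_B = 10+2 = 12
ES_C = 10; EF_C = 10+12 = 22
ES_D = max(EF_A=10, EF_B=12) = 12; EF_D = 12+7 = 19
ES_E = max(EF_A=10, EF_C=22) = 22; EF_E = 22+6 = 28
ES_F = 22; EF_F = 22+15 = 37
ES_G = 10; EF_G = 10+14 = 24
ES_H = 19; EF_H = 19+3 = 22
ES_I = max(EF_D=19, EF_E=28, EF_F=37, EF_G=24, EF_H=22) = 37; EF_I = 37+13 = 50
Expected project duration μ = 50 days. Critical path: A → C → F → I.

50 days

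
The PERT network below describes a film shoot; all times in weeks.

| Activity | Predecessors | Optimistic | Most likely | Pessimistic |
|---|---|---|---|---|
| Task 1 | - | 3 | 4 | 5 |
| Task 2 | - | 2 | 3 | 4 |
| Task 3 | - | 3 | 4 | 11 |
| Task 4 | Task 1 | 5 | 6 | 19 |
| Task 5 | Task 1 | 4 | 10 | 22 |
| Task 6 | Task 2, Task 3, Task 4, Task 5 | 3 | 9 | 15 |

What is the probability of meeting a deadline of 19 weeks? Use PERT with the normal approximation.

0.084

te_Task 1 = (3 + 4·4 + 5)/6 = 24/6 = 4; σ²_Task 1 = ((5−3)/6)² = 0.111
te_Task 2 = (2 + 4·3 + 4)/6 = 18/6 = 3; σ²_Task 2 = ((4−2)/6)² = 0.111
te_Task 3 = (3 + 4·4 + 11)/6 = 30/6 = 5; σ²_Task 3 = ((11−3)/6)² = 1.778
te_Task 4 = (5 + 4·6 + 19)/6 = 48/6 = 8; σ²_Task 4 = ((19−5)/6)² = 5.444
te_Task 5 = (4 + 4·10 + 22)/6 = 66/6 = 11; σ²_Task 5 = ((22−4)/6)² = 9.000
te_Task 6 = (3 + 4·9 + 15)/6 = 54/6 = 9; σ²_Task 6 = ((15−3)/6)² = 4.000

Forward pass:
ES_Task 1 = 0; EF_Task 1 = 4
ES_Task 2 = 0; EF_Task 2 = 3
ES_Task 3 = 0; EF_Task 3 = 5
ES_Task 4 = 4; EF_Task 4 = 4+8 = 12
ES_Task 5 = 4; EF_Task 5 = 4+11 = 15
ES_Task 6 = max(EF_Task 2=3, EF_Task 3=5, EF_Task 4=12, EF_Task 5=15) = 15; EF_Task 6 = 15+9 = 24
Expected project duration μ = 24 weeks. Critical path: Task 1 → Task 5 → Task 6.

Variance along critical path = 0.111 + 9.000 + 4.000 = 13.111; σ = √13.111 = 3.621 weeks.
Z = (19 − 24) / 3.621 = -1.381
P(T ≤ 19) = Φ(-1.381) ≈ 0.084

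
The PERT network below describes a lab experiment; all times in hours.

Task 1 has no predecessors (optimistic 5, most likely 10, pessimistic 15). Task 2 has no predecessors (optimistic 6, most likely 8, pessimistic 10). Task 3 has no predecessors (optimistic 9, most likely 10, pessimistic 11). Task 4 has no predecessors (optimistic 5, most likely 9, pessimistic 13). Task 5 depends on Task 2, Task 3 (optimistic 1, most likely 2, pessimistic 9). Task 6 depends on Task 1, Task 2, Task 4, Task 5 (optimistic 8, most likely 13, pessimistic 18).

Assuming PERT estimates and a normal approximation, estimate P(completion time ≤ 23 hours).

0.082

te_Task 1 = (5 + 4·10 + 15)/6 = 60/6 = 10; σ²_Task 1 = ((15−5)/6)² = 2.778
te_Task 2 = (6 + 4·8 + 10)/6 = 48/6 = 8; σ²_Task 2 = ((10−6)/6)² = 0.444
te_Task 3 = (9 + 4·10 + 11)/6 = 60/6 = 10; σ²_Task 3 = ((11−9)/6)² = 0.111
te_Task 4 = (5 + 4·9 + 13)/6 = 54/6 = 9; σ²_Task 4 = ((13−5)/6)² = 1.778
te_Task 5 = (1 + 4·2 + 9)/6 = 18/6 = 3; σ²_Task 5 = ((9−1)/6)² = 1.778
te_Task 6 = (8 + 4·13 + 18)/6 = 78/6 = 13; σ²_Task 6 = ((18−8)/6)² = 2.778

Forward pass:
ES_Task 1 = 0; EF_Task 1 = 10
ES_Task 2 = 0; EF_Task 2 = 8
ES_Task 3 = 0; EF_Task 3 = 10
ES_Task 4 = 0; EF_Task 4 = 9
ES_Task 5 = max(EF_Task 2=8, EF_Task 3=10) = 10; EF_Task 5 = 10+3 = 13
ES_Task 6 = max(EF_Task 1=10, EF_Task 2=8, EF_Task 4=9, EF_Task 5=13) = 13; EF_Task 6 = 13+13 = 26
Expected project duration μ = 26 hours. Critical path: Task 3 → Task 5 → Task 6.

Variance along critical path = 0.111 + 1.778 + 2.778 = 4.667; σ = √4.667 = 2.160 hours.
Z = (23 − 26) / 2.160 = -1.389
P(T ≤ 23) = Φ(-1.389) ≈ 0.082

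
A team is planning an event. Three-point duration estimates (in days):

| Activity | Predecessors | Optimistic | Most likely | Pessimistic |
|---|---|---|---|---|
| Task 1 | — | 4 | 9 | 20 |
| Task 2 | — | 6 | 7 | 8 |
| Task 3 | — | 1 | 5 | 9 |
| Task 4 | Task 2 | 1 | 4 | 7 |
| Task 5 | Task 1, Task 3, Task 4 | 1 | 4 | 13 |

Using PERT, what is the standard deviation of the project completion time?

te_Task 1 = (4 + 4·9 + 20)/6 = 60/6 = 10; σ²_Task 1 = ((20−4)/6)² = 7.111
te_Task 2 = (6 + 4·7 + 8)/6 = 42/6 = 7; σ²_Task 2 = ((8−6)/6)² = 0.111
te_Task 3 = (1 + 4·5 + 9)/6 = 30/6 = 5; σ²_Task 3 = ((9−1)/6)² = 1.778
te_Task 4 = (1 + 4·4 + 7)/6 = 24/6 = 4; σ²_Task 4 = ((7−1)/6)² = 1.000
te_Task 5 = (1 + 4·4 + 13)/6 = 30/6 = 5; σ²_Task 5 = ((13−1)/6)² = 4.000

Forward pass:
ES_Task 1 = 0; EF_Task 1 = 10
ES_Task 2 = 0; EF_Task 2 = 7
ES_Task 3 = 0; EF_Task 3 = 5
ES_Task 4 = 7; EF_Task 4 = 7+4 = 11
ES_Task 5 = max(EF_Task 1=10, EF_Task 3=5, EF_Task 4=11) = 11; EF_Task 5 = 11+5 = 16
Expected project duration μ = 16 days. Critical path: Task 2 → Task 4 → Task 5.

Variance along critical path = 0.111 + 1.000 + 4.000 = 5.111
σ = √5.111 = 2.261 days

2.26 days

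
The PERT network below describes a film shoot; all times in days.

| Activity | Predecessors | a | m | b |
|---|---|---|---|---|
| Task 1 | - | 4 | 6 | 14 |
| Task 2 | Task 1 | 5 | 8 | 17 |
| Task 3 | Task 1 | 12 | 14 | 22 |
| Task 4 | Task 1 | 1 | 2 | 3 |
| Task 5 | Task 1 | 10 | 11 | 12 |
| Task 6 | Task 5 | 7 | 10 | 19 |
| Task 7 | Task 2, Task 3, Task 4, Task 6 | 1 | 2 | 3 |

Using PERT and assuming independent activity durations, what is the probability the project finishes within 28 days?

0.128

te_Task 1 = (4 + 4·6 + 14)/6 = 42/6 = 7; σ²_Task 1 = ((14−4)/6)² = 2.778
te_Task 2 = (5 + 4·8 + 17)/6 = 54/6 = 9; σ²_Task 2 = ((17−5)/6)² = 4.000
te_Task 3 = (12 + 4·14 + 22)/6 = 90/6 = 15; σ²_Task 3 = ((22−12)/6)² = 2.778
te_Task 4 = (1 + 4·2 + 3)/6 = 12/6 = 2; σ²_Task 4 = ((3−1)/6)² = 0.111
te_Task 5 = (10 + 4·11 + 12)/6 = 66/6 = 11; σ²_Task 5 = ((12−10)/6)² = 0.111
te_Task 6 = (7 + 4·10 + 19)/6 = 66/6 = 11; σ²_Task 6 = ((19−7)/6)² = 4.000
te_Task 7 = (1 + 4·2 + 3)/6 = 12/6 = 2; σ²_Task 7 = ((3−1)/6)² = 0.111

Forward pass:
ES_Task 1 = 0; EF_Task 1 = 7
ES_Task 2 = 7; EF_Task 2 = 7+9 = 16
ES_Task 3 = 7; EF_Task 3 = 7+15 = 22
ES_Task 4 = 7; EF_Task 4 = 7+2 = 9
ES_Task 5 = 7; EF_Task 5 = 7+11 = 18
ES_Task 6 = 18; EF_Task 6 = 18+11 = 29
ES_Task 7 = max(EF_Task 2=16, EF_Task 3=22, EF_Task 4=9, EF_Task 6=29) = 29; EF_Task 7 = 29+2 = 31
Expected project duration μ = 31 days. Critical path: Task 1 → Task 5 → Task 6 → Task 7.

Variance along critical path = 2.778 + 0.111 + 4.000 + 0.111 = 7.000; σ = √7.000 = 2.646 days.
Z = (28 − 31) / 2.646 = -1.134
P(T ≤ 28) = Φ(-1.134) ≈ 0.128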